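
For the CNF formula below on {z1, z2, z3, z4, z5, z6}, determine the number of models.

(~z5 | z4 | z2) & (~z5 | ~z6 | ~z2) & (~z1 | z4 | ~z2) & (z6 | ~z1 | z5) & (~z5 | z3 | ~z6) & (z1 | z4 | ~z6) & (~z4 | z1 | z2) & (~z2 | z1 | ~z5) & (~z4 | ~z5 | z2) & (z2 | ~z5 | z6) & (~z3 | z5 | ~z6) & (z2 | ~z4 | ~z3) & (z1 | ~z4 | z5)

There are 2^6 = 64 truth assignments over (z1, z2, z3, z4, z5, z6).
Split on z1. With z1 = 1, the clauses containing z1 are satisfied and ~z1 drops from the rest; 5 of the 2^5 = 32 assignments to the other variables satisfy what remains.
With z1 = 0, by the same count on the reduced clause set, 4 assignments work.
(One model: z1=F, z2=F, z3=F, z4=F, z5=F, z6=F.)
Total: 5 + 4 = 9.

9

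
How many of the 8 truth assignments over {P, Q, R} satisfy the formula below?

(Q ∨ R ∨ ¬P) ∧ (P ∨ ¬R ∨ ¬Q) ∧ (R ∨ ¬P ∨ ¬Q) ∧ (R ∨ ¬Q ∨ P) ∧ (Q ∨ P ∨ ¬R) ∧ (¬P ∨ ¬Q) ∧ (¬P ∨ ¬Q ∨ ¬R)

2

There are 2^3 = 8 truth assignments over (P, Q, R).
Check each against the 7 clauses (columns in the order P, Q, R):
  F F F  ✓ satisfies all
  F F T  ✗ fails (Q ∨ P ∨ ¬R)
  F T F  ✗ fails (R ∨ ¬Q ∨ P)
  F T T  ✗ fails (P ∨ ¬R ∨ ¬Q)
  T F F  ✗ fails (Q ∨ R ∨ ¬P)
  T F T  ✓ satisfies all
  T T F  ✗ fails (R ∨ ¬P ∨ ¬Q)
  T T T  ✗ fails (¬P ∨ ¬Q)
2 of the 8 rows are models.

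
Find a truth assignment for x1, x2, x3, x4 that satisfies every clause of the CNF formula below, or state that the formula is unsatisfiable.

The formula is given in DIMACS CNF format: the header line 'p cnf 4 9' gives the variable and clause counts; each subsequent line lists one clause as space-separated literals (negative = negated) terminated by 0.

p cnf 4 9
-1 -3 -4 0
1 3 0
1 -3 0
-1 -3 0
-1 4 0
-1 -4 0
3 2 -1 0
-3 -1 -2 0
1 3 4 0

UNSATISFIABLE

Branch on x1: set x1 = True.
The clause (¬x3) is unit, so x3 = False.
The clause (x4) is unit, so x4 = True.
That conflicts with the unit clause (¬x4).
That branch fails; take x1 = False instead.
The clause (x3) is unit, so x3 = True.
That conflicts with the unit clause (¬x3).
Neither x1 = True nor x1 = False works.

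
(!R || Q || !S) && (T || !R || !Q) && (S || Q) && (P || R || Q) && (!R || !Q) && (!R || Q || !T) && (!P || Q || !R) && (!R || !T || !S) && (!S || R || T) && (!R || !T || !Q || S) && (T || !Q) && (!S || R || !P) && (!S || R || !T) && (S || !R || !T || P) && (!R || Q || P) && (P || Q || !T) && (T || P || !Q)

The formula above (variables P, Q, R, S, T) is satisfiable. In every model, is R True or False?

Suppose R = true.
Unit clause (!Q) forces Q = false.
Unit clause (!S) forces S = false.
That conflicts with the unit clause (S).
So every satisfying assignment has R = False.

False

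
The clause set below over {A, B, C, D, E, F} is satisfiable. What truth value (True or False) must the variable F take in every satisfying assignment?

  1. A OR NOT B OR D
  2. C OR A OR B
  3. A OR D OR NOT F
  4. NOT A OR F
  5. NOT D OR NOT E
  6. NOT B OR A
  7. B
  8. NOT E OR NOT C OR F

Suppose F = false.
The clause (NOT A) is unit, so A = false.
The clause (NOT B) is unit, so B = false.
But (B) is also a unit clause — contradiction.
So every satisfying assignment has F = True.

True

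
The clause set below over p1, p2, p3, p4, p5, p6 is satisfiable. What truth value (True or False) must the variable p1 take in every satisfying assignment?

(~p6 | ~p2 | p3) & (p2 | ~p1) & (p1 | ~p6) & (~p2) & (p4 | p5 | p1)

Suppose p1 = 1.
Unit clause (p2) forces p2 = 1.
Now (~p2) is unsatisfied and unit — conflict.
So every satisfying assignment has p1 = False.

False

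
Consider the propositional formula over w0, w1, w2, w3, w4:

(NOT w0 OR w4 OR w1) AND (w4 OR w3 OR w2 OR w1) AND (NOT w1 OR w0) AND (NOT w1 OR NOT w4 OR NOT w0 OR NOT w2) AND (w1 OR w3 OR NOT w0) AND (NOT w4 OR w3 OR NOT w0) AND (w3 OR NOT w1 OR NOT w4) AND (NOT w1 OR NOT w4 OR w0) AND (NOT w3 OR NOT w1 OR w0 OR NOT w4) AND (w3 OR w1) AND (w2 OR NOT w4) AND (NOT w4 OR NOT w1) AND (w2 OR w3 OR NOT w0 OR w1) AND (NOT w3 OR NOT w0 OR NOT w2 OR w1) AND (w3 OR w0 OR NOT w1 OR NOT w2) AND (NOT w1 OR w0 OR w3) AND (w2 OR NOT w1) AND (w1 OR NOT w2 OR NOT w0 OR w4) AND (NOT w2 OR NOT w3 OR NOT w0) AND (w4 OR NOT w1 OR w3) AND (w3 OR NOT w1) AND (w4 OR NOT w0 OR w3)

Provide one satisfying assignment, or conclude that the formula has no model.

w0: false, w1: false, w2: false, w3: true, w4: false

Case w1 = false:
The clause (w3) is unit, so w3 = true.
Case w0 = false:
Case w2 = false:
The clause (NOT w4) is unit, so w4 = false.
All clauses are satisfied.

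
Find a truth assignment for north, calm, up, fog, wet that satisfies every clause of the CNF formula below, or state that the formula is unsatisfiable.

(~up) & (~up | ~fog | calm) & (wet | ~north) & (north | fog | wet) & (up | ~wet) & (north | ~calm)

north=0; calm=0; up=0; fog=1; wet=0

Unit clause (~up) forces up = 0.
Unit clause (~wet) forces wet = 0.
Unit clause (~north) forces north = 0.
Unit clause (fog) forces fog = 1.
Unit clause (~calm) forces calm = 0.
All clauses are satisfied.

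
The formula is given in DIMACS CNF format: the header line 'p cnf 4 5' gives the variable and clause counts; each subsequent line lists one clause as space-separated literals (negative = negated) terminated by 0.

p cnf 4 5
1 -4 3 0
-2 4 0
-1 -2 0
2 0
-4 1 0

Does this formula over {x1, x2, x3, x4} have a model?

Unsatisfiable

(x2) alone gives x2 = True.
(x4) alone gives x4 = True.
(¬x1) alone gives x1 = False.
Now (x1) is unsatisfied and unit — conflict.
No assignment satisfies every clause.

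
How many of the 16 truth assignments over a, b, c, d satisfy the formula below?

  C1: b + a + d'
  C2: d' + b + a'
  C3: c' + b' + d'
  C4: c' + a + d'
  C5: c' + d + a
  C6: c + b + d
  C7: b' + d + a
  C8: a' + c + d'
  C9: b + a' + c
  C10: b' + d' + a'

There are 2^4 = 16 truth assignments over (a, b, c, d).
Split on a. With a = 1, the clauses containing a are satisfied and a' drops from the rest; 3 of the 2^3 = 8 assignments to the other variables satisfy what remains.
With a = 0, by the same count on the reduced clause set, 1 assignment works.
Total: 3 + 1 = 4.

4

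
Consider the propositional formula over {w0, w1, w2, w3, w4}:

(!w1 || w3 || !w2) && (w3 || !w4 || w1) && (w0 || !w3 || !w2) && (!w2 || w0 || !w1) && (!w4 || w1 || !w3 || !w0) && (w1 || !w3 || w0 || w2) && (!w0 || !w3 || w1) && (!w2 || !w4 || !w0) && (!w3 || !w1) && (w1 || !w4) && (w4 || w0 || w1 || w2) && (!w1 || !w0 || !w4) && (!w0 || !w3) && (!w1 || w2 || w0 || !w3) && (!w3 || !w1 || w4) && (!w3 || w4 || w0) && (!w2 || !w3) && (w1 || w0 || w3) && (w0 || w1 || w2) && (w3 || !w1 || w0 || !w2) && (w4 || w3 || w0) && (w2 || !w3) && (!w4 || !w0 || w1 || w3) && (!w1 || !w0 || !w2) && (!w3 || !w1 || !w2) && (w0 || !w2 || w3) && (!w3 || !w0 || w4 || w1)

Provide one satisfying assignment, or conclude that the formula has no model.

w0 ↦ true; w1 ↦ false; w2 ↦ false; w3 ↦ false; w4 ↦ false

Suppose w3 = false.
Suppose w1 = false.
From the singleton clause (!w4), w4 = false.
From the singleton clause (w0), w0 = true.
All clauses hold; w2 can take either value.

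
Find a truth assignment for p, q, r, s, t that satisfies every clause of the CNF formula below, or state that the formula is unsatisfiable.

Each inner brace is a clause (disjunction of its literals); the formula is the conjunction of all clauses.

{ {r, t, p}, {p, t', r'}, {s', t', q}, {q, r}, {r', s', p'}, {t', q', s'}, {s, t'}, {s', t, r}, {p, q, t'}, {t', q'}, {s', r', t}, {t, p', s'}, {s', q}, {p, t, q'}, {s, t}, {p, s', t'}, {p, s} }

Try q = 1.
The clause (t') is unit, so t = 0.
The clause (p) is unit, so p = 1.
The clause (s') is unit, so s = 0.
That conflicts with the unit clause (s).
Undo q and try q = 0.
The clause (r) is unit, so r = 1.
The clause (s') is unit, so s = 0.
The clause (t') is unit, so t = 0.
That conflicts with the unit clause (t).
Both values of q lead to a conflict.

UNSATISFIABLE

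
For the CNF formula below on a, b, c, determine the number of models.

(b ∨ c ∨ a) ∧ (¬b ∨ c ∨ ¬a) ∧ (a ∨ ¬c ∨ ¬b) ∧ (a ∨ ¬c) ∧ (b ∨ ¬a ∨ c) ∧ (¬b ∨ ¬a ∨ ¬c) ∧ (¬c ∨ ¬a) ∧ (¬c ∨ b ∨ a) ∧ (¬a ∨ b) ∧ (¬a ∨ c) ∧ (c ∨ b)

There are 2^3 = 8 truth assignments over (a, b, c).
Check each against the 11 clauses (columns in the order a, b, c):
  F F F  ✗ fails (b ∨ c ∨ a)
  F F T  ✗ fails (a ∨ ¬c)
  F T F  ✓ satisfies all
  F T T  ✗ fails (a ∨ ¬c ∨ ¬b)
  T F F  ✗ fails (b ∨ ¬a ∨ c)
  T F T  ✗ fails (¬c ∨ ¬a)
  T T F  ✗ fails (¬b ∨ c ∨ ¬a)
  T T T  ✗ fails (¬b ∨ ¬a ∨ ¬c)
1 of the 8 rows is a model.

1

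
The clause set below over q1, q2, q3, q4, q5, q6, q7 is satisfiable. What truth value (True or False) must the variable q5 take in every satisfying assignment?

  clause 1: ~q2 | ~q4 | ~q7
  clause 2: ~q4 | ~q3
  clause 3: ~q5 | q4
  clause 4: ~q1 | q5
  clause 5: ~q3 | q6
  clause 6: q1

True

Suppose q5 = 0.
From the singleton clause (~q1), q1 = 0.
That conflicts with the unit clause (q1).
So every satisfying assignment has q5 = True.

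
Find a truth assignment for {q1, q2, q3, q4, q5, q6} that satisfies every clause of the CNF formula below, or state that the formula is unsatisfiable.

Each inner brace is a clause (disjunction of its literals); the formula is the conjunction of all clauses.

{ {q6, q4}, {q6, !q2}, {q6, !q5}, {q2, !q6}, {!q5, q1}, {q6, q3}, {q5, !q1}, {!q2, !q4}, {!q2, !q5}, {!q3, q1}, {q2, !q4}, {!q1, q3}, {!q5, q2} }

Suppose q6 = true.
Unit clause (q2) forces q2 = true.
Unit clause (!q4) forces q4 = false.
Unit clause (!q5) forces q5 = false.
Unit clause (!q1) forces q1 = false.
Unit clause (!q3) forces q3 = false.
This assignment satisfies each clause.

q1: false,  q2: true,  q3: false,  q4: false,  q5: false,  q6: true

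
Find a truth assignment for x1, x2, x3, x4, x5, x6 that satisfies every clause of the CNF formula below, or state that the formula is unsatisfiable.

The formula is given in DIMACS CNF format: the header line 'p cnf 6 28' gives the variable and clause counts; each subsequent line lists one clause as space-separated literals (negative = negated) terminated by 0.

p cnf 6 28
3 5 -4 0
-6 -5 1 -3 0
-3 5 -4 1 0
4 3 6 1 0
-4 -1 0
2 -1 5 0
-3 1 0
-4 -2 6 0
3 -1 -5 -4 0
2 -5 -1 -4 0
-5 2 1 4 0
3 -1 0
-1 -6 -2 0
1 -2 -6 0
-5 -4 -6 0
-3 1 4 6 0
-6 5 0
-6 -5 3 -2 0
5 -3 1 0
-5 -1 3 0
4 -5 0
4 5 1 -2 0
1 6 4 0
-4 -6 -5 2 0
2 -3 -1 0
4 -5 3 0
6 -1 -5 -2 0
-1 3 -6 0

Case x4 = False:
The clause (¬x5) is unit, so x5 = False.
The clause (¬x6) is unit, so x6 = False.
The clause (x1) is unit, so x1 = True.
The clause (x2) is unit, so x2 = True.
The clause (x3) is unit, so x3 = True.
This assignment satisfies each clause.

x1=True,  x2=True,  x3=True,  x4=False,  x5=False,  x6=False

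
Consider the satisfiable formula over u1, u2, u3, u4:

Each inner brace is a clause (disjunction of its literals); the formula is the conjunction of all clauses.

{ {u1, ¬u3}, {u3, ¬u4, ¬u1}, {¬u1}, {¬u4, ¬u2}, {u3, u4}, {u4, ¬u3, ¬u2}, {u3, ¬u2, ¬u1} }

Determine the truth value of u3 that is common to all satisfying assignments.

False

Suppose u3 = True.
Unit clause (u1) forces u1 = True.
That conflicts with the unit clause (¬u1).
So every satisfying assignment has u3 = False.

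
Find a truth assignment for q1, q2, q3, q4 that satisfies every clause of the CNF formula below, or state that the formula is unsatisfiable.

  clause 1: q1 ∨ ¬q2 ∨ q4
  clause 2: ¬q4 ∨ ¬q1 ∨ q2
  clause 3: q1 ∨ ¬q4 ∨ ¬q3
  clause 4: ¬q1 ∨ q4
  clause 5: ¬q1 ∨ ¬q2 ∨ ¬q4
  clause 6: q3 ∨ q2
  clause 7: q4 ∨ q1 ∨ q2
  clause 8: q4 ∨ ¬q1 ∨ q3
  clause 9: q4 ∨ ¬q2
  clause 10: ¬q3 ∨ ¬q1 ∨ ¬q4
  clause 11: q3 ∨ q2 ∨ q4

Suppose q1 = False.
Suppose q2 = True.
(q4) alone gives q4 = True.
(¬q3) alone gives q3 = False.
All clauses are satisfied.

q1: False, q2: True, q3: False, q4: True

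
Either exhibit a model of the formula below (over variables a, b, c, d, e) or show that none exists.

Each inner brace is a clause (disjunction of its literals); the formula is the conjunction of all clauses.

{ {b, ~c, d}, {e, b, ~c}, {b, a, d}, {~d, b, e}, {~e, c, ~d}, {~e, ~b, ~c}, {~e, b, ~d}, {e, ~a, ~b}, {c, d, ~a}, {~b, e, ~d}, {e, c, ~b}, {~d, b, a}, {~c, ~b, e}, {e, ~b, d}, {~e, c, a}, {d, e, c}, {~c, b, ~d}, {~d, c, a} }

Suppose b = 1.
Suppose e = 0.
From the singleton clause (~a), a = 0.
From the singleton clause (~d), d = 0.
But (d) is also a unit clause — contradiction.
Backtrack on e: now try e = 1.
From the singleton clause (~c), c = 0.
From the singleton clause (~d), d = 0.
From the singleton clause (~a), a = 0.
But (a) is also a unit clause — contradiction.
Neither e = 1 nor e = 0 works.
Backtrack on b: now try b = 0.
Suppose c = 0.
Suppose a = 1.
From the singleton clause (d), d = 1.
From the singleton clause (e), e = 1.
But (~e) is also a unit clause — contradiction.
Backtrack on a: now try a = 0.
From the singleton clause (d), d = 1.
But (~d) is also a unit clause — contradiction.
Neither a = 1 nor a = 0 works.
Backtrack on c: now try c = 1.
From the singleton clause (d), d = 1.
But (~d) is also a unit clause — contradiction.
Neither c = 1 nor c = 0 works.
Neither b = 1 nor b = 0 works.

UNSATISFIABLE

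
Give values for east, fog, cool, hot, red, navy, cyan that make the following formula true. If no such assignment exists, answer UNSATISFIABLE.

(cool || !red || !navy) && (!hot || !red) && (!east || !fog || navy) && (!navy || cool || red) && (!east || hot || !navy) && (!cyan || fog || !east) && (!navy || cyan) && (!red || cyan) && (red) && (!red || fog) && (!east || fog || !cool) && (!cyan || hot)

UNSATISFIABLE

(red) alone gives red = true.
(!hot) alone gives hot = false.
(cyan) alone gives cyan = true.
Now (!cyan) is unsatisfied and unit — conflict.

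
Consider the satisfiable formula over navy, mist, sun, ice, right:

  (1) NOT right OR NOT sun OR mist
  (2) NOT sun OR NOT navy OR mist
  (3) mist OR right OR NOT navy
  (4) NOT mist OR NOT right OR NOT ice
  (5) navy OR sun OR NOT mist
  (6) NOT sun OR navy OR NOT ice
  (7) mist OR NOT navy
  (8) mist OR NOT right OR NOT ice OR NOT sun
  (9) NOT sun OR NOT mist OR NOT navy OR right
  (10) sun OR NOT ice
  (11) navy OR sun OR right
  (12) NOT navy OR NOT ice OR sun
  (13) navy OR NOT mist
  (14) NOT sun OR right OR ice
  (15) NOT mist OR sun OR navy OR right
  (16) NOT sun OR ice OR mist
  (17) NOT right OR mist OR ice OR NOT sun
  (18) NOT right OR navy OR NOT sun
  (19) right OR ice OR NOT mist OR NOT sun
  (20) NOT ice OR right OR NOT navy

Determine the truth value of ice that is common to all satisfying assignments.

Suppose ice = true.
Unit clause (sun) forces sun = true.
Unit clause (navy) forces navy = true.
Unit clause (mist) forces mist = true.
Unit clause (NOT right) forces right = false.
That conflicts with the unit clause (right).
So every satisfying assignment has ice = False.

False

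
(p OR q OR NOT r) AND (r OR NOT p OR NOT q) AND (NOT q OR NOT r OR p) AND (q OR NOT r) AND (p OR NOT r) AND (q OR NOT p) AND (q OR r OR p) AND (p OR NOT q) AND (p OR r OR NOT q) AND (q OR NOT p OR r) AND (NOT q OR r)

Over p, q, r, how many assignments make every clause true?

1

There are 2^3 = 8 truth assignments over (p, q, r).
Check each against the 11 clauses (columns in the order p, q, r):
  F F F  ✗ fails (q OR r OR p)
  F F T  ✗ fails (p OR q OR NOT r)
  F T F  ✗ fails (p OR NOT q)
  F T T  ✗ fails (NOT q OR NOT r OR p)
  T F F  ✗ fails (q OR NOT p)
  T F T  ✗ fails (q OR NOT r)
  T T F  ✗ fails (r OR NOT p OR NOT q)
  T T T  ✓ satisfies all
1 of the 8 rows is a model.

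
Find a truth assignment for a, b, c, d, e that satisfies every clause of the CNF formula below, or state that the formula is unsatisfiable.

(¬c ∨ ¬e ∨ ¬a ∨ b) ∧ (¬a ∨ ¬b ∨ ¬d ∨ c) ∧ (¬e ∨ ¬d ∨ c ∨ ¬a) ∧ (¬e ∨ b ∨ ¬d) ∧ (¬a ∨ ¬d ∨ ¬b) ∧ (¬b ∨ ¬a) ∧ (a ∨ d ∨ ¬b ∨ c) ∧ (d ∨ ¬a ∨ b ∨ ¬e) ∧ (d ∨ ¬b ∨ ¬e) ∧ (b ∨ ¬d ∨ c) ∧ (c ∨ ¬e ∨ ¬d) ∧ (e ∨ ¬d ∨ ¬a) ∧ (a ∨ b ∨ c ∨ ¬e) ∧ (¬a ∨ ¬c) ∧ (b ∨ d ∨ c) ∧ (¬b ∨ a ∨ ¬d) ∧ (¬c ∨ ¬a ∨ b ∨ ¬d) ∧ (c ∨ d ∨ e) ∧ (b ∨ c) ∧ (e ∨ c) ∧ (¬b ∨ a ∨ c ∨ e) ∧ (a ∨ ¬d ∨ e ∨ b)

a ↦ False, b ↦ False, c ↦ True, d ↦ False, e ↦ False

Try b = False.
From the singleton clause (c), c = True.
From the singleton clause (¬a), a = False.
Try e = False.
From the singleton clause (¬d), d = False.
This assignment satisfies each clause.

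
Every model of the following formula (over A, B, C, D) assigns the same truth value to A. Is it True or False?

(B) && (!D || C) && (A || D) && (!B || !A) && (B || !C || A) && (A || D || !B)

Suppose A = true.
Unit clause (B) forces B = true.
But (!B) is also a unit clause — contradiction.
So every satisfying assignment has A = False.

False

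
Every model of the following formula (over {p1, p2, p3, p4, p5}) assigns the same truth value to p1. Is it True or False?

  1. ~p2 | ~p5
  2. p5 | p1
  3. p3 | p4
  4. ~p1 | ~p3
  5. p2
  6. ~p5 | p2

Suppose p1 = 0.
The clause (p5) is unit, so p5 = 1.
The clause (~p2) is unit, so p2 = 0.
Now (p2) is unsatisfied and unit — conflict.
So every satisfying assignment has p1 = True.

True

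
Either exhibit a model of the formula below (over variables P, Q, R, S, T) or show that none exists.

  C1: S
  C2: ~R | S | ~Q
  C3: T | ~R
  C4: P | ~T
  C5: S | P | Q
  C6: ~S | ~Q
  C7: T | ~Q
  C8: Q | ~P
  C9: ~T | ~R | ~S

P ↦ 0,  Q ↦ 0,  R ↦ 0,  S ↦ 1,  T ↦ 0

(S) alone gives S = 1.
(~Q) alone gives Q = 0.
(~P) alone gives P = 0.
(~T) alone gives T = 0.
(~R) alone gives R = 0.
This assignment satisfies each clause.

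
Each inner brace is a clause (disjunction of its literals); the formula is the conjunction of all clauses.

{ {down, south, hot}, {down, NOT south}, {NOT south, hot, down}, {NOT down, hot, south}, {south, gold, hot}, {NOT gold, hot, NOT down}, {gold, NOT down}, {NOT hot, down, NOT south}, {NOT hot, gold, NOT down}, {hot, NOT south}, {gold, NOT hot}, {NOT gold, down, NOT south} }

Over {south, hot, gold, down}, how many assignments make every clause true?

There are 2^4 = 16 truth assignments over (south, hot, gold, down).
Check each against the 12 clauses (columns in the order south, hot, gold, down):
  F F F F  ✗ fails (down OR south OR hot)
  F F F T  ✗ fails (NOT down OR hot OR south)
  F F T F  ✗ fails (down OR south OR hot)
  F F T T  ✗ fails (NOT down OR hot OR south)
  F T F F  ✗ fails (gold OR NOT hot)
  F T F T  ✗ fails (gold OR NOT down)
  F T T F  ✓ satisfies all
  F T T T  ✓ satisfies all
  T F F F  ✗ fails (down OR NOT south)
  T F F T  ✗ fails (gold OR NOT down)
  T F T F  ✗ fails (down OR NOT south)
  T F T T  ✗ fails (NOT gold OR hot OR NOT down)
  T T F F  ✗ fails (down OR NOT south)
  T T F T  ✗ fails (gold OR NOT down)
  T T T F  ✗ fails (down OR NOT south)
  T T T T  ✓ satisfies all
3 of the 16 rows are models.

3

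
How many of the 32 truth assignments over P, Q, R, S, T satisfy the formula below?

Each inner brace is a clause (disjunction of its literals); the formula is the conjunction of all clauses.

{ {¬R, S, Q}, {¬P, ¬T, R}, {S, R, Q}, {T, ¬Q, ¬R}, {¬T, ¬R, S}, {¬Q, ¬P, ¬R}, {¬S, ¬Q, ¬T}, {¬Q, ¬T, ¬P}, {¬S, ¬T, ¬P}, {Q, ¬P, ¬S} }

9

There are 2^5 = 32 truth assignments over (P, Q, R, S, T).
Split on T. With T = True, the clauses containing T are satisfied and ¬T drops from the rest; 3 of the 2^4 = 16 assignments to the other variables satisfy what remains.
With T = False, by the same count on the reduced clause set, 6 assignments work.
(One model: P=F, Q=F, R=F, S=T, T=F.)
Total: 3 + 6 = 9.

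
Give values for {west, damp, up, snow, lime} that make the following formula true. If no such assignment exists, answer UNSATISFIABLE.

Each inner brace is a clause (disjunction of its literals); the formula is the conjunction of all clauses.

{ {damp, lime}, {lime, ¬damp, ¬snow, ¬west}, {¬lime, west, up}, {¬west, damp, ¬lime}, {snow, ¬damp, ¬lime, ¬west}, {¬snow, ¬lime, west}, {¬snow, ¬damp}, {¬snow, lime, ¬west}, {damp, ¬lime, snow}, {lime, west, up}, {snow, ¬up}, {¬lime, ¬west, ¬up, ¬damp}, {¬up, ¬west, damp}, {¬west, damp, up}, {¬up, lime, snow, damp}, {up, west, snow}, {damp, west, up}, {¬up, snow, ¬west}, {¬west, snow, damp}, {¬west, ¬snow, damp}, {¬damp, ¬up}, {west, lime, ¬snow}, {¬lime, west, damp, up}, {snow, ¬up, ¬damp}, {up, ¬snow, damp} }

Case damp = True:
(¬snow) alone gives snow = False.
(¬up) alone gives up = False.
(west) alone gives west = True.
(¬lime) alone gives lime = False.
All clauses are satisfied.

west: True,  damp: True,  up: False,  snow: False,  lime: False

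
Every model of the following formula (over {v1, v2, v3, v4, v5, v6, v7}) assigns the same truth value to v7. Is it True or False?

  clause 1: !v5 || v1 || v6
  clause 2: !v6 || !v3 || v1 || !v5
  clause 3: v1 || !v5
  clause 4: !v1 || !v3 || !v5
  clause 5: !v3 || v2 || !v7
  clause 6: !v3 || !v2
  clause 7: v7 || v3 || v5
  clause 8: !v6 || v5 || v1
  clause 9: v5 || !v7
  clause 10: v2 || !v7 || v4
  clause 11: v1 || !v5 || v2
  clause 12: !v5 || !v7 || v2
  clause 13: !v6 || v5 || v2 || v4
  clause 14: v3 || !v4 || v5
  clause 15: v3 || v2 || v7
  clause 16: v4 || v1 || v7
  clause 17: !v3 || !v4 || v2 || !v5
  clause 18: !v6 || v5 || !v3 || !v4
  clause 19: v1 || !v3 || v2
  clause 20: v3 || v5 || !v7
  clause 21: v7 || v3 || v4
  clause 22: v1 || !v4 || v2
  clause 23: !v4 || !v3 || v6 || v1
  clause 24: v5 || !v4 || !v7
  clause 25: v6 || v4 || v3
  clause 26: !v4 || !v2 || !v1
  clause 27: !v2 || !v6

False

Suppose v7 = true.
(v5) alone gives v5 = true.
(v1) alone gives v1 = true.
(!v3) alone gives v3 = false.
(v2) alone gives v2 = true.
(!v4) alone gives v4 = false.
(v6) alone gives v6 = true.
That conflicts with the unit clause (!v6).
So every satisfying assignment has v7 = False.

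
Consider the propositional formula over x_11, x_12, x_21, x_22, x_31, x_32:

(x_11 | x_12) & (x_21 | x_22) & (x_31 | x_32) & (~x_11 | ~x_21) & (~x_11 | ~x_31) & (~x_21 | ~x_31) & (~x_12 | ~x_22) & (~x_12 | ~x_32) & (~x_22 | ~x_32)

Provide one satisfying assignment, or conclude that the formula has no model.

Try x_11 = 1.
The clause (~x_21) is unit, so x_21 = 0.
The clause (x_22) is unit, so x_22 = 1.
The clause (~x_31) is unit, so x_31 = 0.
The clause (x_32) is unit, so x_32 = 1.
That conflicts with the unit clause (~x_32).
Undo x_11 and try x_11 = 0.
The clause (x_12) is unit, so x_12 = 1.
The clause (~x_22) is unit, so x_22 = 0.
The clause (x_21) is unit, so x_21 = 1.
The clause (~x_31) is unit, so x_31 = 0.
The clause (x_32) is unit, so x_32 = 1.
That conflicts with the unit clause (~x_32).
Neither x_11 = 1 nor x_11 = 0 works.

UNSATISFIABLE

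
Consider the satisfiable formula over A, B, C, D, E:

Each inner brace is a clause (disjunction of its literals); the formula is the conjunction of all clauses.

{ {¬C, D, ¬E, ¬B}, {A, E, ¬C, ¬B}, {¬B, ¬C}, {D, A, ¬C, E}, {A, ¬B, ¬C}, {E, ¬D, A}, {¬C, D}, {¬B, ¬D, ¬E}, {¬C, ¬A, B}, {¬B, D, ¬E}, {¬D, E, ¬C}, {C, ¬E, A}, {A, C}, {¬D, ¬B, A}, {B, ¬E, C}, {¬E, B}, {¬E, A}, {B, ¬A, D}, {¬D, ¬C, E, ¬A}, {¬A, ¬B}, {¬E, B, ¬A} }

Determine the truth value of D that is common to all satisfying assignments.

Suppose D = False.
(¬C) alone gives C = False.
(A) alone gives A = True.
(B) alone gives B = True.
Now (¬B) is unsatisfied and unit — conflict.
So every satisfying assignment has D = True.

True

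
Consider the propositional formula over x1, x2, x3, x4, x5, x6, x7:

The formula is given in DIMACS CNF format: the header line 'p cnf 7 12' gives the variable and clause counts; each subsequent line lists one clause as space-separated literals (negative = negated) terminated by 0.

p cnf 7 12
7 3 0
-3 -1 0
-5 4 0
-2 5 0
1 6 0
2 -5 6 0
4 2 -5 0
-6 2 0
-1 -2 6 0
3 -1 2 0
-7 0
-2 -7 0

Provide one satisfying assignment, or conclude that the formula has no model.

x1: False; x2: True; x3: True; x4: True; x5: True; x6: True; x7: False

Unit clause (¬x7) forces x7 = False.
Unit clause (x3) forces x3 = True.
Unit clause (¬x1) forces x1 = False.
Unit clause (x6) forces x6 = True.
Unit clause (x2) forces x2 = True.
Unit clause (x5) forces x5 = True.
Unit clause (x4) forces x4 = True.
All clauses are satisfied.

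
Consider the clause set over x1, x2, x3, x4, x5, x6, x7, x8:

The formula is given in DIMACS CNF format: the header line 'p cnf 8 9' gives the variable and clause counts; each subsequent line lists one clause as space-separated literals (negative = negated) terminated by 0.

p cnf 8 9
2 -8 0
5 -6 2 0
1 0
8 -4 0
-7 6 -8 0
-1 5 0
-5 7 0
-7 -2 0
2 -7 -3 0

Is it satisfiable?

Unit clause (x1) forces x1 = True.
Unit clause (x5) forces x5 = True.
Unit clause (x7) forces x7 = True.
Unit clause (¬x2) forces x2 = False.
Unit clause (¬x8) forces x8 = False.
Unit clause (¬x4) forces x4 = False.
Unit clause (¬x3) forces x3 = False.
Every clause is now satisfied; x6 is unconstrained.
A satisfying assignment: x1 ↦ True, x2 ↦ False, x3 ↦ False, x4 ↦ False, x5 ↦ True, x6 ↦ True, x7 ↦ True, x8 ↦ False.

Satisfiable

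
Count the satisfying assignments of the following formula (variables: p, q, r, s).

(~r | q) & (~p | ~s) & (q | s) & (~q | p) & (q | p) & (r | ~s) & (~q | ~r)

There are 2^4 = 16 truth assignments over (p, q, r, s).
Check each against the 7 clauses (columns in the order p, q, r, s):
  F F F F  ✗ fails (q | s)
  F F F T  ✗ fails (q | p)
  F F T F  ✗ fails (~r | q)
  F F T T  ✗ fails (~r | q)
  F T F F  ✗ fails (~q | p)
  F T F T  ✗ fails (~q | p)
  F T T F  ✗ fails (~q | p)
  F T T T  ✗ fails (~q | p)
  T F F F  ✗ fails (q | s)
  T F F T  ✗ fails (~p | ~s)
  T F T F  ✗ fails (~r | q)
  T F T T  ✗ fails (~r | q)
  T T F F  ✓ satisfies all
  T T F T  ✗ fails (~p | ~s)
  T T T F  ✗ fails (~q | ~r)
  T T T T  ✗ fails (~p | ~s)
1 of the 16 rows is a model.

1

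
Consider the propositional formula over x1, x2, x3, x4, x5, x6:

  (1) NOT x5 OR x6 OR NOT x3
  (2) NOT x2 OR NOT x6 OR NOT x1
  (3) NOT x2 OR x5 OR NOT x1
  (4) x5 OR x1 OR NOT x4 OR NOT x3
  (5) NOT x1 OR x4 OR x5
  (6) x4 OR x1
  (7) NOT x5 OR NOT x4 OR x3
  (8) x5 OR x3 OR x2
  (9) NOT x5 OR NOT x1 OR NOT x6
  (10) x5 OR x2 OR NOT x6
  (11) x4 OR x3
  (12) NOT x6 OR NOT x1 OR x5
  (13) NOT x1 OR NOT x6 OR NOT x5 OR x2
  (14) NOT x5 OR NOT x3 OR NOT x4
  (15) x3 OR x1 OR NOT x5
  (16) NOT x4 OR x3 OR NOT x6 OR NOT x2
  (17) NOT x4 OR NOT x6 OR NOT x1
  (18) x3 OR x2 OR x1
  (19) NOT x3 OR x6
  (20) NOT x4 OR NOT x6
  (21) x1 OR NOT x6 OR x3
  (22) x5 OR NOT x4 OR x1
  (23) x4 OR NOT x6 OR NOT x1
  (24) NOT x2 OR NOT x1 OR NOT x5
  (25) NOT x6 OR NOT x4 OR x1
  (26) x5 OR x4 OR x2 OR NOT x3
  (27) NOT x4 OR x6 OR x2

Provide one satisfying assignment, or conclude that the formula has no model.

UNSATISFIABLE

Try x4 = true.
The clause (NOT x6) is unit, so x6 = false.
The clause (NOT x3) is unit, so x3 = false.
The clause (NOT x5) is unit, so x5 = false.
The clause (x2) is unit, so x2 = true.
The clause (NOT x1) is unit, so x1 = false.
But (x1) is also a unit clause — contradiction.
Undo x4 and try x4 = false.
The clause (x1) is unit, so x1 = true.
The clause (x5) is unit, so x5 = true.
The clause (NOT x6) is unit, so x6 = false.
The clause (NOT x3) is unit, so x3 = false.
But (x3) is also a unit clause — contradiction.
Either choice for x4 ends in contradiction.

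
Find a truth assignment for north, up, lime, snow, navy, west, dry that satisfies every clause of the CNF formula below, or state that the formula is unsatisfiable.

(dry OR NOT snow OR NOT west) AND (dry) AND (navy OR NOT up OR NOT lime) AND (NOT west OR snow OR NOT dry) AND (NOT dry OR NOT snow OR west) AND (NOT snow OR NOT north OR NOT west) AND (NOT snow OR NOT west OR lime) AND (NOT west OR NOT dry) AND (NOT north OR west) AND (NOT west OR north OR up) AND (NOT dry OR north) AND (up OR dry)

UNSATISFIABLE

From the singleton clause (dry), dry = true.
From the singleton clause (NOT west), west = false.
From the singleton clause (NOT snow), snow = false.
From the singleton clause (NOT north), north = false.
But (north) is also a unit clause — contradiction.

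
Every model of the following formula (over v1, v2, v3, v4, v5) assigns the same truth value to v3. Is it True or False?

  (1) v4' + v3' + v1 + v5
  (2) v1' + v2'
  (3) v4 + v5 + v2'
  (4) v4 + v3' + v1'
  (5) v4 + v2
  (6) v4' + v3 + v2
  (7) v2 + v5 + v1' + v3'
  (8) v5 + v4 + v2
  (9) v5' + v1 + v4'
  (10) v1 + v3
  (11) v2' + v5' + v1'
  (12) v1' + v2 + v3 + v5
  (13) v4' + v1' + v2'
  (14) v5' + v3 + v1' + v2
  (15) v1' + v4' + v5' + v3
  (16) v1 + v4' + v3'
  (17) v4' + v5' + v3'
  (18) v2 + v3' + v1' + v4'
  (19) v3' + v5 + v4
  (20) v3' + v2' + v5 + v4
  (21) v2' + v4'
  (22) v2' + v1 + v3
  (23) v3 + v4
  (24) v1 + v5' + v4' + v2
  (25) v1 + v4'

True

Suppose v3 = 0.
The clause (v1) is unit, so v1 = 1.
The clause (v2') is unit, so v2 = 0.
The clause (v4) is unit, so v4 = 1.
Now (v4') is unsatisfied and unit — conflict.
So every satisfying assignment has v3 = True.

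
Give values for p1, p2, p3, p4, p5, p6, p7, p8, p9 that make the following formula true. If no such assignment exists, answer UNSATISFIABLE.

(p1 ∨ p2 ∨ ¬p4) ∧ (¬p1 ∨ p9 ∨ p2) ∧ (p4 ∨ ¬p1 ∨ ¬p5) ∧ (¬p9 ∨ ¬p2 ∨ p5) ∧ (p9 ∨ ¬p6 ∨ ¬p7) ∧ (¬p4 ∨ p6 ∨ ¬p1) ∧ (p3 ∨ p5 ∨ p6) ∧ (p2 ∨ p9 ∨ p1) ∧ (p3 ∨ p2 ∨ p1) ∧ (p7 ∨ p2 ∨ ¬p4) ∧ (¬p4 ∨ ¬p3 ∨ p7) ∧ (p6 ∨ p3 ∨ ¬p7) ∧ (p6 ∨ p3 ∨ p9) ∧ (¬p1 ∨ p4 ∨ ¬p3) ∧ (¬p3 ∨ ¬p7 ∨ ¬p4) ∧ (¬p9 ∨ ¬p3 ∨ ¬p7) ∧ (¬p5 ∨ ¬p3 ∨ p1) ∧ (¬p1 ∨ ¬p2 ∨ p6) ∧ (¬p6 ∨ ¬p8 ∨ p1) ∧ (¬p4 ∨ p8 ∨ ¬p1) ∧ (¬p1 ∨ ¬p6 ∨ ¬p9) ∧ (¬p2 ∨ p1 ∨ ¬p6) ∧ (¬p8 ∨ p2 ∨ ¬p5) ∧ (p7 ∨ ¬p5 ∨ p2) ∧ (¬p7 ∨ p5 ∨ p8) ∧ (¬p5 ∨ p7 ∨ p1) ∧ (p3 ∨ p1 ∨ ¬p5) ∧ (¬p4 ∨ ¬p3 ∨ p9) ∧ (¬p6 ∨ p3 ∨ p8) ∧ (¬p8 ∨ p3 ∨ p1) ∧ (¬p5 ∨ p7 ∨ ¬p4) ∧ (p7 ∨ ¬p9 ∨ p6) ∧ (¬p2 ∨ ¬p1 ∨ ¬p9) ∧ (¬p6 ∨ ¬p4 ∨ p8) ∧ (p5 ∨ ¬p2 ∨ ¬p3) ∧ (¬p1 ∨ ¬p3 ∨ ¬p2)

p1: True,  p2: True,  p3: False,  p4: False,  p5: False,  p6: True,  p7: False,  p8: True,  p9: False

Branch on p1: set p1 = True.
Branch on p9: set p9 = False.
The clause (p2) is unit, so p2 = True.
The clause (p6) is unit, so p6 = True.
The clause (¬p7) is unit, so p7 = False.
The clause (¬p3) is unit, so p3 = False.
The clause (p8) is unit, so p8 = True.
Branch on p4: set p4 = False.
The clause (¬p5) is unit, so p5 = False.
This assignment satisfies each clause.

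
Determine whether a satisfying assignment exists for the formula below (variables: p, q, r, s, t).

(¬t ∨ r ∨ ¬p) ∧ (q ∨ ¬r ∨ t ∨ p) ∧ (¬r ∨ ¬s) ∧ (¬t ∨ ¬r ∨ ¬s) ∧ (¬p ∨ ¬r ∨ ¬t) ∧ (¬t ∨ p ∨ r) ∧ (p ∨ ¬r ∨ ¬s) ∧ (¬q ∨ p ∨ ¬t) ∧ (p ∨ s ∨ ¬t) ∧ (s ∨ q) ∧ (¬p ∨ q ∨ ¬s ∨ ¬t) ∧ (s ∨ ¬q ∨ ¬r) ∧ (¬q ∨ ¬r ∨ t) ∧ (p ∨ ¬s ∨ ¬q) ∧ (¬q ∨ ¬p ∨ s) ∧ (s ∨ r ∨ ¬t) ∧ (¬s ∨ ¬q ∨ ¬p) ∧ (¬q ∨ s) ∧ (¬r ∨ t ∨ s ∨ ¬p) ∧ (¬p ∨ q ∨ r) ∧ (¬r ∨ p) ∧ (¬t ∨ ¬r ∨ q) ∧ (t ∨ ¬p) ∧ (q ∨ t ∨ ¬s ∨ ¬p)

Yes, satisfiable

Suppose r = False.
Suppose t = False.
Unit clause (¬p) forces p = False.
Suppose s = True.
Unit clause (¬q) forces q = False.
This assignment satisfies each clause.
A satisfying assignment: p=False; q=False; r=False; s=True; t=False.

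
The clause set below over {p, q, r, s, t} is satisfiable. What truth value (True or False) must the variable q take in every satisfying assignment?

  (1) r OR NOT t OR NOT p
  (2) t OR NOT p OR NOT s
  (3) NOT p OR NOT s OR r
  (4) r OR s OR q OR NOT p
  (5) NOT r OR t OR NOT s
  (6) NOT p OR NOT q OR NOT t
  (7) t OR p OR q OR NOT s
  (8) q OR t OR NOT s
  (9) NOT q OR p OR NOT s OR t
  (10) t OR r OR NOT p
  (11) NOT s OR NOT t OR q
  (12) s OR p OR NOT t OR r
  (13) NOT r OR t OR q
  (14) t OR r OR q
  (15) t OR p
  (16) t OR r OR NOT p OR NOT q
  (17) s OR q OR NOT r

True

Suppose q = false.
Case t = true:
From the singleton clause (NOT s), s = false.
From the singleton clause (NOT r), r = false.
From the singleton clause (NOT p), p = false.
But (p) is also a unit clause — contradiction.
Backtrack on t: now try t = false.
From the singleton clause (NOT s), s = false.
From the singleton clause (NOT r), r = false.
But (r) is also a unit clause — contradiction.
Either choice for t ends in contradiction.
So every satisfying assignment has q = True.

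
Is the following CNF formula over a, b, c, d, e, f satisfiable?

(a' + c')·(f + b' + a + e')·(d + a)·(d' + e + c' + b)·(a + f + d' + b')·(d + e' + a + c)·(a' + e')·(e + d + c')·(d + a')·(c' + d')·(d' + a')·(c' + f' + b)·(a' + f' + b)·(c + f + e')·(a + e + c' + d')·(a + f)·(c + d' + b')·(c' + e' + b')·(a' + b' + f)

Yes, satisfiable

Suppose a = 0.
Unit clause (d) forces d = 1.
Unit clause (c') forces c = 0.
Unit clause (f) forces f = 1.
Unit clause (b') forces b = 0.
All clauses hold; e can take either value.
A satisfying assignment: a ↦ 0; b ↦ 0; c ↦ 0; d ↦ 1; e ↦ 1; f ↦ 1.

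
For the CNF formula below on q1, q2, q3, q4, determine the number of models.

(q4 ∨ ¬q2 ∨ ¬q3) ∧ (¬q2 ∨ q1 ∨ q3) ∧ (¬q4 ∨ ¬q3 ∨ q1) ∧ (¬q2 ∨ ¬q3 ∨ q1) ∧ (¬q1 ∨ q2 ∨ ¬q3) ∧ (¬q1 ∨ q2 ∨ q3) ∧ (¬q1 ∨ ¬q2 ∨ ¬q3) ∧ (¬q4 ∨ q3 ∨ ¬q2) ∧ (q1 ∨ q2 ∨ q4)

There are 2^4 = 16 truth assignments over (q1, q2, q3, q4).
Check each against the 9 clauses (columns in the order q1, q2, q3, q4):
  F F F F  ✗ fails (q1 ∨ q2 ∨ q4)
  F F F T  ✓ satisfies all
  F F T F  ✗ fails (q1 ∨ q2 ∨ q4)
  F F T T  ✗ fails (¬q4 ∨ ¬q3 ∨ q1)
  F T F F  ✗ fails (¬q2 ∨ q1 ∨ q3)
  F T F T  ✗ fails (¬q2 ∨ q1 ∨ q3)
  F T T F  ✗ fails (q4 ∨ ¬q2 ∨ ¬q3)
  F T T T  ✗ fails (¬q4 ∨ ¬q3 ∨ q1)
  T F F F  ✗ fails (¬q1 ∨ q2 ∨ q3)
  T F F T  ✗ fails (¬q1 ∨ q2 ∨ q3)
  T F T F  ✗ fails (¬q1 ∨ q2 ∨ ¬q3)
  T F T T  ✗ fails (¬q1 ∨ q2 ∨ ¬q3)
  T T F F  ✓ satisfies all
  T T F T  ✗ fails (¬q4 ∨ q3 ∨ ¬q2)
  T T T F  ✗ fails (q4 ∨ ¬q2 ∨ ¬q3)
  T T T T  ✗ fails (¬q1 ∨ ¬q2 ∨ ¬q3)
2 of the 16 rows are models.

2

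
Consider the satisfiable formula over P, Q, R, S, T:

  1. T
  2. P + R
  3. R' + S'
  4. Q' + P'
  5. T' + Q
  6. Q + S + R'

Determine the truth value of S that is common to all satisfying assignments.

False

Suppose S = 1.
The clause (T) is unit, so T = 1.
The clause (R') is unit, so R = 0.
The clause (P) is unit, so P = 1.
The clause (Q') is unit, so Q = 0.
Now (Q) is unsatisfied and unit — conflict.
So every satisfying assignment has S = False.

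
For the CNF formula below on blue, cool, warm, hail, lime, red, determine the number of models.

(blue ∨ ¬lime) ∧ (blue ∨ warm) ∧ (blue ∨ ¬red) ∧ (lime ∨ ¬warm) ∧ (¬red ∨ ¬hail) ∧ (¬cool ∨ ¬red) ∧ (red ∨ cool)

9

There are 2^6 = 64 truth assignments over (blue, cool, warm, hail, lime, red).
Split on blue. With blue = True, the clauses containing blue are satisfied and ¬blue drops from the rest; 9 of the 2^5 = 32 assignments to the other variables satisfy what remains.
With blue = False, by the same count on the reduced clause set, 0 assignments work.
Total: 9 + 0 = 9.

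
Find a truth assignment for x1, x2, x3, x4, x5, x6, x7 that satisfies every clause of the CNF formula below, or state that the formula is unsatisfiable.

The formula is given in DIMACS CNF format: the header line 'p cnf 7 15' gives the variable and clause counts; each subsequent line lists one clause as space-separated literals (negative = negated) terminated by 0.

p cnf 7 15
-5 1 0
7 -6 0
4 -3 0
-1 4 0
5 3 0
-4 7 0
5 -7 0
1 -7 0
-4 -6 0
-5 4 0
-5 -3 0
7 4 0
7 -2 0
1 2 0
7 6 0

x1=True, x2=False, x3=False, x4=True, x5=True, x6=False, x7=True

Try x5 = True.
From the singleton clause (x1), x1 = True.
From the singleton clause (x4), x4 = True.
From the singleton clause (x7), x7 = True.
From the singleton clause (¬x6), x6 = False.
From the singleton clause (¬x3), x3 = False.
Every clause is now satisfied; x2 is unconstrained.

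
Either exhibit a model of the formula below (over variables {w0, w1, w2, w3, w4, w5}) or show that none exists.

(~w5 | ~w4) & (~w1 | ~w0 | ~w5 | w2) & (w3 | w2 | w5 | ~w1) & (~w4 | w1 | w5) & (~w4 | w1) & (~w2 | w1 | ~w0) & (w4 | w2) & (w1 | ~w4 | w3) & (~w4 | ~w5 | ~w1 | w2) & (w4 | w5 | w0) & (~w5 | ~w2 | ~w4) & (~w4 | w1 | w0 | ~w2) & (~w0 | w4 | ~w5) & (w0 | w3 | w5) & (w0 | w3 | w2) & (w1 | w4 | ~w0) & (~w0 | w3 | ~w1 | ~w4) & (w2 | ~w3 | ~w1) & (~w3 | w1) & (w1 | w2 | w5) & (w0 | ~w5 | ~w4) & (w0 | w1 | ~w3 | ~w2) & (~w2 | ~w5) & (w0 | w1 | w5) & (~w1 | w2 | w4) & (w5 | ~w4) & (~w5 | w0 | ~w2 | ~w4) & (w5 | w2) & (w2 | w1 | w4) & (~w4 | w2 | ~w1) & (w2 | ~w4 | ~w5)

w0=1,  w1=1,  w2=1,  w3=0,  w4=0,  w5=0

Case w5 = 0:
(~w4) alone gives w4 = 0.
(w2) alone gives w2 = 1.
(w0) alone gives w0 = 1.
(w1) alone gives w1 = 1.
All clauses hold; w3 can take either value.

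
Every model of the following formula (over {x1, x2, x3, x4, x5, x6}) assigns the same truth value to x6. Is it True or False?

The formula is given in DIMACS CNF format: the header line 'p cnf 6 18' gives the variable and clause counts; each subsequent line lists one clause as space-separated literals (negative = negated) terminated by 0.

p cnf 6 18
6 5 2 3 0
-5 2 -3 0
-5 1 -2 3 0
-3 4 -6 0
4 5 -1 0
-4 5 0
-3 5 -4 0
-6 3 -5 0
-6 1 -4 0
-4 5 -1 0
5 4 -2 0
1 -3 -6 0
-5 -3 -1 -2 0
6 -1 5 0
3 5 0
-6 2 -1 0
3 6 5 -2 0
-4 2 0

False

Suppose x6 = True.
Try x3 = False.
The clause (¬x5) is unit, so x5 = False.
Now (x5) is unsatisfied and unit — conflict.
That branch fails; take x3 = True instead.
The clause (x4) is unit, so x4 = True.
The clause (x5) is unit, so x5 = True.
The clause (x2) is unit, so x2 = True.
The clause (x1) is unit, so x1 = True.
Now (¬x1) is unsatisfied and unit — conflict.
Both values of x3 lead to a conflict.
So every satisfying assignment has x6 = False.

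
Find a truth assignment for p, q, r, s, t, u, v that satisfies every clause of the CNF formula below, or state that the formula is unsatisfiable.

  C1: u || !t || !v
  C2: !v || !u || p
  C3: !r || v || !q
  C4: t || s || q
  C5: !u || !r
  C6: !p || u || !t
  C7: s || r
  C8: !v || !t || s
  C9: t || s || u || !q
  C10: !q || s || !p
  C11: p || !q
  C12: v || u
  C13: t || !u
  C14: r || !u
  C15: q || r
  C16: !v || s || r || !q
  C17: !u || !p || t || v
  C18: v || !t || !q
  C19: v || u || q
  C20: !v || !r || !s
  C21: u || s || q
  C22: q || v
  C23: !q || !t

Try u = false.
(v) alone gives v = true.
(!t) alone gives t = false.
Try s = true.
(!r) alone gives r = false.
(q) alone gives q = true.
(p) alone gives p = true.
Every clause now holds.

p=true, q=true, r=false, s=true, t=false, u=false, v=true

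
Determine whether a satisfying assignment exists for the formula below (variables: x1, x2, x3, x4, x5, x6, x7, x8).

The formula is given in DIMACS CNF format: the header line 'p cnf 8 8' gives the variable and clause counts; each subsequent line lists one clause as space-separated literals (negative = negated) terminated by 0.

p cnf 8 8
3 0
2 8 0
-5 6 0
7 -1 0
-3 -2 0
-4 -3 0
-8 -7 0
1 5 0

Unit clause (x3) forces x3 = True.
Unit clause (¬x2) forces x2 = False.
Unit clause (x8) forces x8 = True.
Unit clause (¬x4) forces x4 = False.
Unit clause (¬x7) forces x7 = False.
Unit clause (¬x1) forces x1 = False.
Unit clause (x5) forces x5 = True.
Unit clause (x6) forces x6 = True.
All clauses are satisfied.
A satisfying assignment: x1: False, x2: False, x3: True, x4: False, x5: True, x6: True, x7: False, x8: True.

Yes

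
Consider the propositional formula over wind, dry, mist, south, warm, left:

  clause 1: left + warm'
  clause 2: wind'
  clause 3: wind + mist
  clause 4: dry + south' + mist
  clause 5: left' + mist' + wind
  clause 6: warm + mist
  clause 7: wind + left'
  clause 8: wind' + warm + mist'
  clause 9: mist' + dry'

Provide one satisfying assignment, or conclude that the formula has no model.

wind ↦ 0, dry ↦ 0, mist ↦ 1, south ↦ 1, warm ↦ 0, left ↦ 0

Unit clause (wind') forces wind = 0.
Unit clause (mist) forces mist = 1.
Unit clause (left') forces left = 0.
Unit clause (warm') forces warm = 0.
Unit clause (dry') forces dry = 0.
Every clause is now satisfied; south is unconstrained.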